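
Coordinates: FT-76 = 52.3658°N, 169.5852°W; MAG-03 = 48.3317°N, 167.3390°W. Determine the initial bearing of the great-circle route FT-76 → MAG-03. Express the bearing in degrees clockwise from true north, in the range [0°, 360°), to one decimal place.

159.6°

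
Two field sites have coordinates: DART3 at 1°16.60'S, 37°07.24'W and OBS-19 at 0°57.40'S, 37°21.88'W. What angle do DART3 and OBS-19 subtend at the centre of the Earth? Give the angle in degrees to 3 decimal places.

0.402°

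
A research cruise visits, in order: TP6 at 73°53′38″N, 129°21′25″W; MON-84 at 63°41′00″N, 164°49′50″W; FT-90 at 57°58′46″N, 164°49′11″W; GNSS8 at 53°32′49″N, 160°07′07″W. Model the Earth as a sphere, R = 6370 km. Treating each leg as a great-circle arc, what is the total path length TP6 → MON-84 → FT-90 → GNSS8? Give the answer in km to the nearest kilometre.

2985 km

TP6: φ = +73.89389°, λ = -129.35694°
MON-84: φ = +63.68333°, λ = -164.83056°
FT-90: φ = +57.97944°, λ = -164.81972°
GNSS8: φ = +53.54694°, λ = -160.11861°
TP6→MON-84: c = 0.278989 rad, d = 1777.16 km
MON-84→FT-90: c = 0.099552 rad, d = 634.14 km
FT-90→GNSS8: c = 0.090039 rad, d = 573.55 km
Total = 1777.16 + 634.14 + 573.55 = 2984.85 km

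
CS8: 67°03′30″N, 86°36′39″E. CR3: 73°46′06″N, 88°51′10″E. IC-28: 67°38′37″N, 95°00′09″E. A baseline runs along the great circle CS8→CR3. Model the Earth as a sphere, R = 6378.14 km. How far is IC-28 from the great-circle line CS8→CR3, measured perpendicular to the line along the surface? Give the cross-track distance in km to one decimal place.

CS8: φ = +67.05833°, λ = +86.61083°
CR3: φ = +73.76833°, λ = +88.85278°
IC-28: φ = +67.64361°, λ = +95.00250°
δ₁₃ = central angle CS8→IC-28 = 0.057271 rad  (haversine)
θ₁₃ = bearing CS8→IC-28 = 75.879°,  θ₁₂ = bearing CS8→CR3 = 5.337°
dₓₜ = R·arcsin(sin δ₁₃ · sin(θ₁₃ − θ₁₂)) = 6378.14·arcsin(0.05724·sin(70.541°)) = 344.400 km
|dₓₜ| = 344.400 km

344.4 km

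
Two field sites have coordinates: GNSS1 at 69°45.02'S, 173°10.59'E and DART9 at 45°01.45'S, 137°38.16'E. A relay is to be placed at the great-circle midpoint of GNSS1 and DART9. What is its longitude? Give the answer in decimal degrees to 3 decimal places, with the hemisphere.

GNSS1: φ = -69.75033°, λ = +173.17650°
DART9: φ = -45.02417°, λ = +137.63600°
Bx = cos φ₂ cos Δλ = 0.575133,  By = cos φ₂ sin Δλ = -0.410852
φₘ = atan2(sin φ₁ + sin φ₂, √((cos φ₁ + Bx)² + By²)) = -58.49281°
λₘ = λ₁ + atan2(By, cos φ₁ + Bx) = 149.14082°

149.141°E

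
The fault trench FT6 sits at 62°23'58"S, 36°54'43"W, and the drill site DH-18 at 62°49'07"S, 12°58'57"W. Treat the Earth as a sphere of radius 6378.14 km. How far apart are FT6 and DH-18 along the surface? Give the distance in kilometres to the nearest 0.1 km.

FT6: φ = -62.39944°, λ = -36.91194°
DH-18: φ = -62.81861°, λ = -12.98250°
Δφ = -0.4192°,  Δλ = 23.9294°
a = sin²(Δφ/2) + cos φ₁ cos φ₂ sin²(Δλ/2) = 0.009109
c = 2·arcsin(√a) = 0.191175 rad = 10.9535°
d = R·c = 6378.14 × 0.191175 = 1219.3 km

1219.3 km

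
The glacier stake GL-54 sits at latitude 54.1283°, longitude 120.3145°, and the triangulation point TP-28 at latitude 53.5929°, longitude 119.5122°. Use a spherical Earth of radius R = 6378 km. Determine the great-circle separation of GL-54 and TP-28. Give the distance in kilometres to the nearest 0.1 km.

79.5 km

Δφ = -0.5354°,  Δλ = -0.8023°
a = sin²(Δφ/2) + cos φ₁ cos φ₂ sin²(Δλ/2) = 0.000039
c = 2·arcsin(√a) = 0.012470 rad = 0.7145°
d = R·c = 6378 × 0.012470 = 79.5 km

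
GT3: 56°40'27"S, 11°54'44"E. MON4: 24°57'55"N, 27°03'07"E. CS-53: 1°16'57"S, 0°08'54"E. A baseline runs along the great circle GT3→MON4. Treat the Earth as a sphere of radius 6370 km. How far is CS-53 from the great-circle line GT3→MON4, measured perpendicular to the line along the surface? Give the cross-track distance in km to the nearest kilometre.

2554 km

GT3: φ = -56.67417°, λ = +11.91222°
MON4: φ = +24.96528°, λ = +27.05194°
CS-53: φ = -1.28250°, λ = +0.14833°
δ₁₃ = central angle GT3→CS-53 = 0.980717 rad  (haversine)
θ₁₃ = bearing GT3→CS-53 = 345.800°,  θ₁₂ = bearing GT3→MON4 = 13.812°
dₓₜ = R·arcsin(sin δ₁₃ · sin(θ₁₃ − θ₁₂)) = 6370·arcsin(0.83090·sin(331.988°)) = -2553.681 km
|dₓₜ| = 2553.681 km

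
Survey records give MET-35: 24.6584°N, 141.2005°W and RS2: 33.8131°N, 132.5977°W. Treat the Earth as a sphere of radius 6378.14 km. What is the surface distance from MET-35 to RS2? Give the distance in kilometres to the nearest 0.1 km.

1316.7 km

Δφ = 9.1547°,  Δλ = 8.6028°
a = sin²(Δφ/2) + cos φ₁ cos φ₂ sin²(Δλ/2) = 0.010617
c = 2·arcsin(√a) = 0.206440 rad = 11.8281°
d = R·c = 6378.14 × 0.206440 = 1316.7 km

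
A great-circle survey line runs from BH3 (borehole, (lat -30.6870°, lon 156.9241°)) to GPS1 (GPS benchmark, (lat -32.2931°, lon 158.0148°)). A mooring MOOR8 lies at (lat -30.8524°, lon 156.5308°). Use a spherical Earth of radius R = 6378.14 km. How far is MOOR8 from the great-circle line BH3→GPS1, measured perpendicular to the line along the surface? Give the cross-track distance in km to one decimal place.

δ₁₃ = central angle BH3→MOOR8 = 0.006567 rad  (haversine)
θ₁₃ = bearing BH3→MOOR8 = 243.820°,  θ₁₂ = bearing BH3→GPS1 = 150.209°
dₓₜ = R·arcsin(sin δ₁₃ · sin(θ₁₃ − θ₁₂)) = 6378.14·arcsin(0.00657·sin(93.612°)) = 41.800 km
|dₓₜ| = 41.800 km

41.8 km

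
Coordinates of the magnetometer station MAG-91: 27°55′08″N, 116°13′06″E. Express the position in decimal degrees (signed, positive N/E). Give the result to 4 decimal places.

lat: 27.9189° N → +27.9189°
lon: 116.2183° E → +116.2183°

+27.9189°, +116.2183°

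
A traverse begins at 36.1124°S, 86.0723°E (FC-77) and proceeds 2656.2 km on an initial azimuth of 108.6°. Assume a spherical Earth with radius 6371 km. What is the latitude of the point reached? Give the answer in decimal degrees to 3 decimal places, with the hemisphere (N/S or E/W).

40.033°S

δ = d/R = 2656.2/6371 = 0.416920 rad
φ₂ = arcsin(sin φ₁ cos δ + cos φ₁ sin δ cos θ)
   = arcsin(-0.58937·0.91434 + 0.80786·0.40495·-0.31896) = -40.03314°
λ₂ = λ₁ + atan2(sin θ sin δ cos φ₁, cos δ − sin φ₁ sin φ₂) = 116.15523°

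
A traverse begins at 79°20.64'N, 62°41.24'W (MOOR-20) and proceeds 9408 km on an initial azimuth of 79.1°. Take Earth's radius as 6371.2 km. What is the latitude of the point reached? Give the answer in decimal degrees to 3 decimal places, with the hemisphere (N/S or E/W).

MOOR-20: φ = +79.34400°, λ = -62.68733°
δ = d/R = 9408/6371.2 = 1.476645 rad
φ₂ = arcsin(sin φ₁ cos δ + cos φ₁ sin δ cos θ)
   = arcsin(0.98276·0.09401 + 0.18491·0.99557·0.18910) = 7.30795°
λ₂ = λ₁ + atan2(sin θ sin δ cos φ₁, cos δ − sin φ₁ sin φ₂) = 37.04236°

7.308°N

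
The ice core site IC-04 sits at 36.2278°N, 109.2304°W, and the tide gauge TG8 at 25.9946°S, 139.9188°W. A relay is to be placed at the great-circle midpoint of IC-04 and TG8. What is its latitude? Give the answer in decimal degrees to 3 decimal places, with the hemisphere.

5.304°N

Bx = cos φ₂ cos Δλ = 0.772959,  By = cos φ₂ sin Δλ = -0.458738
φₘ = atan2(sin φ₁ + sin φ₂, √((cos φ₁ + Bx)² + By²)) = 5.30409°
λₘ = λ₁ + atan2(By, cos φ₁ + Bx) = -125.42411°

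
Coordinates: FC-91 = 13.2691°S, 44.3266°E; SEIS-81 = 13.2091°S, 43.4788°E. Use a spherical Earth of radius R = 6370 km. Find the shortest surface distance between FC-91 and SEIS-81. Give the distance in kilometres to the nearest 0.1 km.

Δφ = 0.0600°,  Δλ = -0.8478°
a = sin²(Δφ/2) + cos φ₁ cos φ₂ sin²(Δλ/2) = 0.000052
c = 2·arcsin(√a) = 0.014442 rad = 0.8274°
d = R·c = 6370 × 0.014442 = 92.0 km

92.0 km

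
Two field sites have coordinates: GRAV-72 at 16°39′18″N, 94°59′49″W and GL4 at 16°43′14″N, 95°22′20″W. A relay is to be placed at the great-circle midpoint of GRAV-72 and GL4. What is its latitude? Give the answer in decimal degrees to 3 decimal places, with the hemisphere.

GRAV-72: φ = +16.65500°, λ = -94.99694°
GL4: φ = +16.72056°, λ = -95.37222°
Bx = cos φ₂ cos Δλ = 0.957699,  By = cos φ₂ sin Δλ = -0.006273
φₘ = atan2(sin φ₁ + sin φ₂, √((cos φ₁ + Bx)² + By²)) = 16.68786°
λₘ = λ₁ + atan2(By, cos φ₁ + Bx) = -95.18455°

16.688°N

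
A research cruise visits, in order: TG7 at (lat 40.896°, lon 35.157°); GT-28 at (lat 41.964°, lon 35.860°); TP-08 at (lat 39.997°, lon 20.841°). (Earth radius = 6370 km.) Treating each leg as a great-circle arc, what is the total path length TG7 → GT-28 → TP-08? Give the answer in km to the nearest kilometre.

1410 km

TG7→GT-28: c = 0.020786 rad, d = 132.41 km
GT-28→TP-08: c = 0.200575 rad, d = 1277.66 km
Total = 132.41 + 1277.66 = 1410.07 km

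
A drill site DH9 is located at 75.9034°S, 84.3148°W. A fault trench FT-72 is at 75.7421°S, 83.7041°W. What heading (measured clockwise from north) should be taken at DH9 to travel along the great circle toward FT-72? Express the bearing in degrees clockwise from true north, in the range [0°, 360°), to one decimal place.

43.1°

Δλ = 0.6107°
y = sin Δλ · cos φ₂ = 0.002625
x = cos φ₁ sin φ₂ − sin φ₁ cos φ₂ cos Δλ = 0.002802
θ = atan2(y, x) = 43.1362° → 43.1362° (mod 360°)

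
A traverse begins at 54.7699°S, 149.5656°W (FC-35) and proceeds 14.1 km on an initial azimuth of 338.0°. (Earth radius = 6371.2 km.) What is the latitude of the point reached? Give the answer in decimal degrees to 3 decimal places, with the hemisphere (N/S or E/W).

54.652°S

δ = d/R = 14.1/6371.2 = 0.002213 rad
φ₂ = arcsin(sin φ₁ cos δ + cos φ₁ sin δ cos θ)
   = arcsin(-0.81684·1.00000 + 0.57686·0.00221·0.92718) = -54.65230°
λ₂ = λ₁ + atan2(sin θ sin δ cos φ₁, cos δ − sin φ₁ sin φ₂) = -149.64770°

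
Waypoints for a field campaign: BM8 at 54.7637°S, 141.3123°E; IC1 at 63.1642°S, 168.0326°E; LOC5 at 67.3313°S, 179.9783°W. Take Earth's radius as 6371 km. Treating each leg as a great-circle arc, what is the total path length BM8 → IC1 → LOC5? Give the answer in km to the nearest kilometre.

2498 km

BM8→IC1: c = 0.278541 rad, d = 1774.59 km
IC1→LOC5: c = 0.113540 rad, d = 723.36 km
Total = 1774.59 + 723.36 = 2497.95 km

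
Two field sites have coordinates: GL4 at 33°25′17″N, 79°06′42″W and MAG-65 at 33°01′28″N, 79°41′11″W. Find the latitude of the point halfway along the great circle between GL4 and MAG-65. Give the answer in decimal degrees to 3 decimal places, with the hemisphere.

GL4: φ = +33.42139°, λ = -79.11167°
MAG-65: φ = +33.02444°, λ = -79.68639°
Bx = cos φ₂ cos Δλ = 0.838396,  By = cos φ₂ sin Δλ = -0.008410
φₘ = atan2(sin φ₁ + sin φ₂, √((cos φ₁ + Bx)² + By²)) = 33.22325°
λₘ = λ₁ + atan2(By, cos φ₁ + Bx) = -79.39968°

33.223°N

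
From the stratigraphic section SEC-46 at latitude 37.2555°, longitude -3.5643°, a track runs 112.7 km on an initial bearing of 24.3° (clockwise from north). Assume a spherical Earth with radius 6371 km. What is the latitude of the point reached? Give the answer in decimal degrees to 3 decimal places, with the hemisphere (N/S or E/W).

38.178°N

δ = d/R = 112.7/6371 = 0.017690 rad
φ₂ = arcsin(sin φ₁ cos δ + cos φ₁ sin δ cos θ)
   = arcsin(0.60537·0.99984 + 0.79594·0.01769·0.91140) = 38.17806°
λ₂ = λ₁ + atan2(sin θ sin δ cos φ₁, cos δ − sin φ₁ sin φ₂) = -3.03374°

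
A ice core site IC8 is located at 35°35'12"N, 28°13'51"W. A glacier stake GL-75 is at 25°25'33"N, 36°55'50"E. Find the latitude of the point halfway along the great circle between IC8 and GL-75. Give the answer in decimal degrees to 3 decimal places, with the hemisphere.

IC8: φ = +35.58667°, λ = -28.23083°
GL-75: φ = +25.42583°, λ = +36.93056°
Bx = cos φ₂ cos Δλ = 0.379377,  By = cos φ₂ sin Δλ = 0.819596
φₘ = atan2(sin φ₁ + sin φ₂, √((cos φ₁ + Bx)² + By²)) = 34.94720°
λₘ = λ₁ + atan2(By, cos φ₁ + Bx) = 6.26707°

34.947°N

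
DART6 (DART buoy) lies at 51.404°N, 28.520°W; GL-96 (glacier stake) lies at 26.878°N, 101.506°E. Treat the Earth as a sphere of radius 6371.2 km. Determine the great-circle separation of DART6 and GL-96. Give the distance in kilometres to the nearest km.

10037 km

Δφ = -24.5260°,  Δλ = 130.0260°
a = sin²(Δφ/2) + cos φ₁ cos φ₂ sin²(Δλ/2) = 0.502262
c = 2·arcsin(√a) = 1.575320 rad = 90.2592°
d = R·c = 6371.2 × 1.575320 = 10036.7 km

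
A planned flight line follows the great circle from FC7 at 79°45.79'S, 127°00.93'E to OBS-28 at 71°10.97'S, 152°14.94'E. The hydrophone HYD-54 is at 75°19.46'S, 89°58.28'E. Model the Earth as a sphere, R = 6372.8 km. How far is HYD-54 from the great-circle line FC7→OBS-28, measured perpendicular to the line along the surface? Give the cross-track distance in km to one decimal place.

768.6 km

FC7: φ = -79.76317°, λ = +127.01550°
OBS-28: φ = -71.18283°, λ = +152.24900°
HYD-54: φ = -75.32433°, λ = +89.97133°
δ₁₃ = central angle FC7→HYD-54 = 0.155635 rad  (haversine)
θ₁₃ = bearing FC7→HYD-54 = 280.060°,  θ₁₂ = bearing FC7→OBS-28 = 49.148°
dₓₜ = R·arcsin(sin δ₁₃ · sin(θ₁₃ − θ₁₂)) = 6372.8·arcsin(0.15501·sin(230.911°)) = -768.587 km
|dₓₜ| = 768.587 km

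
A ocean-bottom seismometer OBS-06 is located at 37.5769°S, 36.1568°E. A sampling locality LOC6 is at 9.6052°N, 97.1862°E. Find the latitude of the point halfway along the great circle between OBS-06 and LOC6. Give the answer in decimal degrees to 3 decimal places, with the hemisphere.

Bx = cos φ₂ cos Δλ = 0.477570,  By = cos φ₂ sin Δλ = 0.862603
φₘ = atan2(sin φ₁ + sin φ₂, √((cos φ₁ + Bx)² + By²)) = -16.09365°
λₘ = λ₁ + atan2(By, cos φ₁ + Bx) = 70.33953°

16.094°S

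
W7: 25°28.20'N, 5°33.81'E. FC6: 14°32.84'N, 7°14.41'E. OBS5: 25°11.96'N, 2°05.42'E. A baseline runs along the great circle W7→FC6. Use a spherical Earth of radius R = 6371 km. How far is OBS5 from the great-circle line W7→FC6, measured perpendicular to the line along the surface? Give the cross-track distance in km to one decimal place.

349.3 km

W7: φ = +25.47000°, λ = +5.56350°
FC6: φ = +14.54733°, λ = +7.24017°
OBS5: φ = +25.19933°, λ = +2.09033°
δ₁₃ = central angle W7→OBS5 = 0.054990 rad  (haversine)
θ₁₃ = bearing W7→OBS5 = 265.817°,  θ₁₂ = bearing W7→FC6 = 171.491°
dₓₜ = R·arcsin(sin δ₁₃ · sin(θ₁₃ − θ₁₂)) = 6371·arcsin(0.05496·sin(94.325°)) = 349.341 km
|dₓₜ| = 349.341 km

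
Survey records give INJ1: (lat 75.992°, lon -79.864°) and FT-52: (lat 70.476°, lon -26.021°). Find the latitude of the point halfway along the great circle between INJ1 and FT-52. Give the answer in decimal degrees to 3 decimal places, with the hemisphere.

Bx = cos φ₂ cos Δλ = 0.197179,  By = cos φ₂ sin Δλ = 0.269836
φₘ = atan2(sin φ₁ + sin φ₂, √((cos φ₁ + Bx)² + By²)) = 74.91686°
λₘ = λ₁ + atan2(By, cos φ₁ + Bx) = -48.30039°

74.917°N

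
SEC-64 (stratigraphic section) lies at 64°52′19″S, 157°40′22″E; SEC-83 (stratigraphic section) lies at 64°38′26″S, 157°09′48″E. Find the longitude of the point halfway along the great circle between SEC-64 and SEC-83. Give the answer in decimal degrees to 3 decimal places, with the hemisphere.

SEC-64: φ = -64.87194°, λ = +157.67278°
SEC-83: φ = -64.64056°, λ = +157.16333°
Bx = cos φ₂ cos Δλ = 0.428279,  By = cos φ₂ sin Δλ = -0.003808
φₘ = atan2(sin φ₁ + sin φ₂, √((cos φ₁ + Bx)² + By²)) = -64.75647°
λₘ = λ₁ + atan2(By, cos φ₁ + Bx) = 157.41696°

157.417°E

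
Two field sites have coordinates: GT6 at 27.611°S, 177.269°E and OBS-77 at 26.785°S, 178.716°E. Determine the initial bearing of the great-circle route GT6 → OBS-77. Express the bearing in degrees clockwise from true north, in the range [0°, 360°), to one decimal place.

Δλ = 1.4470°
y = sin Δλ · cos φ₂ = 0.022543
x = cos φ₁ sin φ₂ − sin φ₁ cos φ₂ cos Δλ = 0.014284
θ = atan2(y, x) = 57.6400° → 57.6400° (mod 360°)

57.6°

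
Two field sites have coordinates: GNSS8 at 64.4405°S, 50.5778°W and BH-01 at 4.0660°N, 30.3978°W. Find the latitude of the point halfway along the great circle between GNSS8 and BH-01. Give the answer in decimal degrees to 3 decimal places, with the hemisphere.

30.515°S

Bx = cos φ₂ cos Δλ = 0.936251,  By = cos φ₂ sin Δλ = 0.344102
φₘ = atan2(sin φ₁ + sin φ₂, √((cos φ₁ + Bx)² + By²)) = -30.51475°
λₘ = λ₁ + atan2(By, cos φ₁ + Bx) = -36.45573°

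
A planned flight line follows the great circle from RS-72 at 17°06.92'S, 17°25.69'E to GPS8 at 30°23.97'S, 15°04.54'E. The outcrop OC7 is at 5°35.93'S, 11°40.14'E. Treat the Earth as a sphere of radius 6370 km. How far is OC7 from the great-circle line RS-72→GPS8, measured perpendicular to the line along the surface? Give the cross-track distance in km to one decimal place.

823.1 km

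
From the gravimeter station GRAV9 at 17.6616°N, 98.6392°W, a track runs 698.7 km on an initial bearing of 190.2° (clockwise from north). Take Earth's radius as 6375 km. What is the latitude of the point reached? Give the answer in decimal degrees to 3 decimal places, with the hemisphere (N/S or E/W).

11.478°N

δ = d/R = 698.7/6375 = 0.109600 rad
φ₂ = arcsin(sin φ₁ cos δ + cos φ₁ sin δ cos θ)
   = arcsin(0.30339·0.99400 + 0.95287·0.10938·-0.98420) = 11.47827°
λ₂ = λ₁ + atan2(sin θ sin δ cos φ₁, cos δ − sin φ₁ sin φ₂) = -99.77172°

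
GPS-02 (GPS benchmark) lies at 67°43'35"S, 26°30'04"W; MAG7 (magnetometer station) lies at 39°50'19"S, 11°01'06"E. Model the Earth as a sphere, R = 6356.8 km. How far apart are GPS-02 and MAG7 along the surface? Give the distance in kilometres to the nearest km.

GPS-02: φ = -67.72639°, λ = -26.50111°
MAG7: φ = -39.83861°, λ = +11.01833°
Δφ = 27.8878°,  Δλ = 37.5194°
a = sin²(Δφ/2) + cos φ₁ cos φ₂ sin²(Δλ/2) = 0.088168
c = 2·arcsin(√a) = 0.602956 rad = 34.5468°
d = R·c = 6356.8 × 0.602956 = 3832.9 km

3833 km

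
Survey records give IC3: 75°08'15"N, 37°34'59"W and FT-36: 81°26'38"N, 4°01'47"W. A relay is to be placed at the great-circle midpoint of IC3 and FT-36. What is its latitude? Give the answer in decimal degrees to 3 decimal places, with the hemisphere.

78.741°N

IC3: φ = +75.13750°, λ = -37.58306°
FT-36: φ = +81.44389°, λ = -4.02972°
Bx = cos φ₂ cos Δλ = 0.123987,  By = cos φ₂ sin Δλ = 0.082231
φₘ = atan2(sin φ₁ + sin φ₂, √((cos φ₁ + Bx)² + By²)) = 78.74110°
λₘ = λ₁ + atan2(By, cos φ₁ + Bx) = -25.38778°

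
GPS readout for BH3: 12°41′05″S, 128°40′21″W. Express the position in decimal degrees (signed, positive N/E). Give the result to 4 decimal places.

lat: 12.6847° S → -12.6847°
lon: 128.6725° W → -128.6725°

-12.6847°, -128.6725°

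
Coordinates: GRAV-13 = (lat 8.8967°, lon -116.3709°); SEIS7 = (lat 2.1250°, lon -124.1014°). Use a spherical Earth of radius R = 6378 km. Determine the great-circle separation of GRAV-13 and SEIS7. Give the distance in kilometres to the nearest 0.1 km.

Δφ = -6.7717°,  Δλ = -7.7305°
a = sin²(Δφ/2) + cos φ₁ cos φ₂ sin²(Δλ/2) = 0.007974
c = 2·arcsin(√a) = 0.178838 rad = 10.2466°
d = R·c = 6378 × 0.178838 = 1140.6 km

1140.6 km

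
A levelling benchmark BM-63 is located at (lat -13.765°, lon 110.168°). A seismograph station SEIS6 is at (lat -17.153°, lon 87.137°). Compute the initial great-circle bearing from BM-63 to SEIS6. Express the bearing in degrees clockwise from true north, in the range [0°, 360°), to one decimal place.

Δλ = -23.0310°
y = sin Δλ · cos φ₂ = -0.373827
x = cos φ₁ sin φ₂ − sin φ₁ cos φ₂ cos Δλ = -0.077219
θ = atan2(y, x) = -101.6711° → 258.3289° (mod 360°)

258.3°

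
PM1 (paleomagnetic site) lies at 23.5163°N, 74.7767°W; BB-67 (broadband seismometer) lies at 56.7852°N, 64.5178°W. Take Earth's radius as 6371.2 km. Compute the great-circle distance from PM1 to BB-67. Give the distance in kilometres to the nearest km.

Δφ = 33.2689°,  Δλ = 10.2589°
a = sin²(Δφ/2) + cos φ₁ cos φ₂ sin²(Δλ/2) = 0.085962
c = 2·arcsin(√a) = 0.595131 rad = 34.0985°
d = R·c = 6371.2 × 0.595131 = 3791.7 km

3792 km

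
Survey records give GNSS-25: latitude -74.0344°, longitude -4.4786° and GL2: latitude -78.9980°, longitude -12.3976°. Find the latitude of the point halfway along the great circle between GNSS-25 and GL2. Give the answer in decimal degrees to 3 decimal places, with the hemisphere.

76.546°S

Bx = cos φ₂ cos Δλ = 0.189023,  By = cos φ₂ sin Δλ = -0.026293
φₘ = atan2(sin φ₁ + sin φ₂, √((cos φ₁ + Bx)² + By²)) = -76.54620°
λₘ = λ₁ + atan2(By, cos φ₁ + Bx) = -7.72127°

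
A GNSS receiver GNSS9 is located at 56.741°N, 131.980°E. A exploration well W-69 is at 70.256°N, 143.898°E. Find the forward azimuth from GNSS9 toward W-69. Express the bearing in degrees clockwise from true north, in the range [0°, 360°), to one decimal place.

Δλ = 11.9180°
y = sin Δλ · cos φ₂ = 0.069763
x = cos φ₁ sin φ₂ − sin φ₁ cos φ₂ cos Δλ = 0.239789
θ = atan2(y, x) = 16.2216° → 16.2216° (mod 360°)

16.2°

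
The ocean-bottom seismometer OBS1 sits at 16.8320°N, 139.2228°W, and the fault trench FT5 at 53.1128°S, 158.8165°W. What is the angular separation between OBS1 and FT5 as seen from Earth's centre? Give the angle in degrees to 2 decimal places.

71.96°

Δφ = -69.9448°,  Δλ = -19.5937°
a = sin²(Δφ/2) + cos φ₁ cos φ₂ sin²(Δλ/2) = 0.345172
c = 2·arcsin(√a) = 1.255964 rad = 71.9614°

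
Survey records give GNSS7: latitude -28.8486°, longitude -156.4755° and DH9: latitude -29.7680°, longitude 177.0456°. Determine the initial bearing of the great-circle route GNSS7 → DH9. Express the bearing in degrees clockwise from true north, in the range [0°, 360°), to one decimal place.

261.2°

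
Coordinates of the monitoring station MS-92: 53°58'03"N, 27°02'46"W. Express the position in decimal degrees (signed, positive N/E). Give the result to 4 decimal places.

lat: 53.9675° N → +53.9675°
lon: 27.0461° W → -27.0461°

+53.9675°, -27.0461°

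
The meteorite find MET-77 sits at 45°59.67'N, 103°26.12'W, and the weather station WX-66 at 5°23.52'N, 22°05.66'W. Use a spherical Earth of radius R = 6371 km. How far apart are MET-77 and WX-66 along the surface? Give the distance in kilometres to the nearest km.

MET-77: φ = +45.99450°, λ = -103.43533°
WX-66: φ = +5.39200°, λ = -22.09433°
Δφ = -40.6025°,  Δλ = 81.3410°
a = sin²(Δφ/2) + cos φ₁ cos φ₂ sin²(Δλ/2) = 0.414140
c = 2·arcsin(√a) = 1.398221 rad = 80.1121°
d = R·c = 6371 × 1.398221 = 8908.1 km

8908 km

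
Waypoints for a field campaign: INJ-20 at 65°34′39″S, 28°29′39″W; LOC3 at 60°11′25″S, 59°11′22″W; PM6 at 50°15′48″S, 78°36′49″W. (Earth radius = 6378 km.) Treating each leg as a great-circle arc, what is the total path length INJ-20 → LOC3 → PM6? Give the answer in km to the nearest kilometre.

INJ-20: φ = -65.57750°, λ = -28.49417°
LOC3: φ = -60.19028°, λ = -59.18944°
PM6: φ = -50.26333°, λ = -78.61361°
INJ-20→LOC3: c = 0.258457 rad, d = 1648.44 km
LOC3→PM6: c = 0.257850 rad, d = 1644.57 km
Total = 1648.44 + 1644.57 = 3293.00 km

3293 km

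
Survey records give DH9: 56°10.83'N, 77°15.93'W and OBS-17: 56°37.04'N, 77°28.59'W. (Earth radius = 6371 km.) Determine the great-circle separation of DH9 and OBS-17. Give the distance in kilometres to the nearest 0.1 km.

50.3 km

DH9: φ = +56.18050°, λ = -77.26550°
OBS-17: φ = +56.61733°, λ = -77.47650°
Δφ = 0.4368°,  Δλ = -0.2110°
a = sin²(Δφ/2) + cos φ₁ cos φ₂ sin²(Δλ/2) = 0.000016
c = 2·arcsin(√a) = 0.007892 rad = 0.4522°
d = R·c = 6371 × 0.007892 = 50.3 km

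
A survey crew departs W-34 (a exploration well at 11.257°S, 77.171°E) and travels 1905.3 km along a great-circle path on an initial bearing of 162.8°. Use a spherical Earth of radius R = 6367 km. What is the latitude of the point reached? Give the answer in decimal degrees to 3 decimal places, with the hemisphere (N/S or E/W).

27.564°S

δ = d/R = 1905.3/6367 = 0.299246 rad
φ₂ = arcsin(sin φ₁ cos δ + cos φ₁ sin δ cos θ)
   = arcsin(-0.19521·0.95556 + 0.98076·0.29480·-0.95528) = -27.56360°
λ₂ = λ₁ + atan2(sin θ sin δ cos φ₁, cos δ − sin φ₁ sin φ₂) = 82.81436°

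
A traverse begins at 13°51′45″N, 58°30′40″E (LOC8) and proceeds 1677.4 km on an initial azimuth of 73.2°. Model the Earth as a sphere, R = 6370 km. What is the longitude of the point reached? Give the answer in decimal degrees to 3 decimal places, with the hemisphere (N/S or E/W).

73.676°E

LOC8: φ = +13.86250°, λ = +58.51111°
δ = d/R = 1677.4/6370 = 0.263328 rad
φ₂ = arcsin(sin φ₁ cos δ + cos φ₁ sin δ cos θ)
   = arcsin(0.23959·0.96553 + 0.97087·0.26030·0.28903) = 17.72063°
λ₂ = λ₁ + atan2(sin θ sin δ cos φ₁, cos δ − sin φ₁ sin φ₂) = 73.67602°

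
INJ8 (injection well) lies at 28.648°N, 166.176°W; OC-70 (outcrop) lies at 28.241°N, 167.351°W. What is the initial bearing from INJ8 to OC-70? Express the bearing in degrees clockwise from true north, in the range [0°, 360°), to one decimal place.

248.8°

Δλ = -1.1750°
y = sin Δλ · cos φ₂ = -0.018065
x = cos φ₁ sin φ₂ − sin φ₁ cos φ₂ cos Δλ = -0.007015
θ = atan2(y, x) = -111.2209° → 248.7791° (mod 360°)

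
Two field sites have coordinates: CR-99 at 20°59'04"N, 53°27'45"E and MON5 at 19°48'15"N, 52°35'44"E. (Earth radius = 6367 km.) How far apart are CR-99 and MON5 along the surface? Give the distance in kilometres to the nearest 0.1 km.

CR-99: φ = +20.98444°, λ = +53.46250°
MON5: φ = +19.80417°, λ = +52.59556°
Δφ = -1.1803°,  Δλ = -0.8669°
a = sin²(Δφ/2) + cos φ₁ cos φ₂ sin²(Δλ/2) = 0.000156
c = 2·arcsin(√a) = 0.025010 rad = 1.4329°
d = R·c = 6367 × 0.025010 = 159.2 km

159.2 km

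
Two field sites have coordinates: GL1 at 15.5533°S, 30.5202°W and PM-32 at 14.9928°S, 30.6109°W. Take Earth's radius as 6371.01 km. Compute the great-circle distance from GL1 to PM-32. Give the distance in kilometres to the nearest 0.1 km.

63.1 km

Δφ = 0.5605°,  Δλ = -0.0907°
a = sin²(Δφ/2) + cos φ₁ cos φ₂ sin²(Δλ/2) = 0.000025
c = 2·arcsin(√a) = 0.009901 rad = 0.5673°
d = R·c = 6371.01 × 0.009901 = 63.1 km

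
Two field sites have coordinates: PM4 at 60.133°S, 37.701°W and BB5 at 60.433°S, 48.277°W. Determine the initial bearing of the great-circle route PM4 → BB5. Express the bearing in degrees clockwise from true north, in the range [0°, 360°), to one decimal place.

262.1°

Δλ = -10.5760°
y = sin Δλ · cos φ₂ = -0.090566
x = cos φ₁ sin φ₂ − sin φ₁ cos φ₂ cos Δλ = -0.012505
θ = atan2(y, x) = -97.8615° → 262.1385° (mod 360°)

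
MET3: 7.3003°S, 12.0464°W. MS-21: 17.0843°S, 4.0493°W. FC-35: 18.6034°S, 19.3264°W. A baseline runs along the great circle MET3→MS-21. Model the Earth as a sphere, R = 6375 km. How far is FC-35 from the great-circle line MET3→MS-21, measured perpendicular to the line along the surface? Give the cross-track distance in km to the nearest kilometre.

δ₁₃ = central angle MET3→FC-35 = 0.232793 rad  (haversine)
θ₁₃ = bearing MET3→FC-35 = 211.372°,  θ₁₂ = bearing MET3→MS-21 = 142.147°
dₓₜ = R·arcsin(sin δ₁₃ · sin(θ₁₃ − θ₁₂)) = 6375·arcsin(0.23070·sin(69.225°)) = 1385.950 km
|dₓₜ| = 1385.950 km

1386 km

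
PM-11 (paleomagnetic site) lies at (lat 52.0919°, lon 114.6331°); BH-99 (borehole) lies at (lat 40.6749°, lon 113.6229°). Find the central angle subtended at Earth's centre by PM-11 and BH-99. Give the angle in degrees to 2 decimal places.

11.44°

Δφ = -11.4170°,  Δλ = -1.0102°
a = sin²(Δφ/2) + cos φ₁ cos φ₂ sin²(Δλ/2) = 0.009930
c = 2·arcsin(√a) = 0.199630 rad = 11.4379°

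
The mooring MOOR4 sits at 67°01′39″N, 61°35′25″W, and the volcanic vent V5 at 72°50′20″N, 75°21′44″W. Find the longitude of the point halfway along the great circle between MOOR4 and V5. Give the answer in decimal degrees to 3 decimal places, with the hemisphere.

67.515°W

MOOR4: φ = +67.02750°, λ = -61.59028°
V5: φ = +72.83889°, λ = -75.36222°
Bx = cos φ₂ cos Δλ = 0.286577,  By = cos φ₂ sin Δλ = -0.070241
φₘ = atan2(sin φ₁ + sin φ₂, √((cos φ₁ + Bx)² + By²)) = 70.06392°
λₘ = λ₁ + atan2(By, cos φ₁ + Bx) = -67.51490°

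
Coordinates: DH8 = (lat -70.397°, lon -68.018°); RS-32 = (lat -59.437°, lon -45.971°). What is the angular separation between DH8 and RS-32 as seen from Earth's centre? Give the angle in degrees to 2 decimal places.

14.24°

Δφ = 10.9600°,  Δλ = 22.0470°
a = sin²(Δφ/2) + cos φ₁ cos φ₂ sin²(Δλ/2) = 0.015357
c = 2·arcsin(√a) = 0.248488 rad = 14.2373°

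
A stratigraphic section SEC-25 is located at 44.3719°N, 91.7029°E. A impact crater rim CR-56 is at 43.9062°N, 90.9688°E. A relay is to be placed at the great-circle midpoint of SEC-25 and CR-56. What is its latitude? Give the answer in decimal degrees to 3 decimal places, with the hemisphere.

Bx = cos φ₂ cos Δλ = 0.720417,  By = cos φ₂ sin Δλ = -0.009231
φₘ = atan2(sin φ₁ + sin φ₂, √((cos φ₁ + Bx)² + By²)) = 44.13964°
λₘ = λ₁ + atan2(By, cos φ₁ + Bx) = 91.33440°

44.140°N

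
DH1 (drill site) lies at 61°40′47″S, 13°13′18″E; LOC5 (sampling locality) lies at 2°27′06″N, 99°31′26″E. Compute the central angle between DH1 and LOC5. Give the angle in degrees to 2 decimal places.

90.41°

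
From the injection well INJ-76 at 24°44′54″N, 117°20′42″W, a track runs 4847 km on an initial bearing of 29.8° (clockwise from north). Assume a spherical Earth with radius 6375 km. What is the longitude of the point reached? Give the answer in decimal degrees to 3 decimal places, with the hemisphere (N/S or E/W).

77.314°W

INJ-76: φ = +24.74833°, λ = -117.34500°
δ = d/R = 4847/6375 = 0.760314 rad
φ₂ = arcsin(sin φ₁ cos δ + cos φ₁ sin δ cos θ)
   = arcsin(0.41863·0.72462 + 0.90816·0.68915·0.86777) = 57.82705°
λ₂ = λ₁ + atan2(sin θ sin δ cos φ₁, cos δ − sin φ₁ sin φ₂) = -77.31415°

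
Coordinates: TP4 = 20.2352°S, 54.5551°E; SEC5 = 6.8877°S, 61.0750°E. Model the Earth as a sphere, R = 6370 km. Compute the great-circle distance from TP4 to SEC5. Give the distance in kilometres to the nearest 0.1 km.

Δφ = 13.3475°,  Δλ = 6.5199°
a = sin²(Δφ/2) + cos φ₁ cos φ₂ sin²(Δλ/2) = 0.016518
c = 2·arcsin(√a) = 0.257761 rad = 14.7686°
d = R·c = 6370 × 0.257761 = 1641.9 km

1641.9 km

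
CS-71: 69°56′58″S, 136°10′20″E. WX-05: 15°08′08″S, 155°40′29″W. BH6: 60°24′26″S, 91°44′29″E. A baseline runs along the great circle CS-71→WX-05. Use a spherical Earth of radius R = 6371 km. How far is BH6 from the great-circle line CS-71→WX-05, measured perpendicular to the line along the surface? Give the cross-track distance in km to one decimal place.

792.9 km

CS-71: φ = -69.94944°, λ = +136.17222°
WX-05: φ = -15.13556°, λ = -155.67472°
BH6: φ = -60.40722°, λ = +91.74139°
δ₁₃ = central angle CS-71→BH6 = 0.354681 rad  (haversine)
θ₁₃ = bearing CS-71→BH6 = 275.476°,  θ₁₂ = bearing CS-71→WX-05 = 74.533°
dₓₜ = R·arcsin(sin δ₁₃ · sin(θ₁₃ − θ₁₂)) = 6371·arcsin(0.34729·sin(200.944°)) = -792.934 km
|dₓₜ| = 792.934 km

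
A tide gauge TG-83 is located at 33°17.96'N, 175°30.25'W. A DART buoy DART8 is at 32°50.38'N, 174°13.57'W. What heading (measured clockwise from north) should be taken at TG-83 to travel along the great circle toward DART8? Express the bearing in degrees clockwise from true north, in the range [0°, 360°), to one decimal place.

TG-83: φ = +33.29933°, λ = -175.50417°
DART8: φ = +32.83967°, λ = -174.22617°
Δλ = 1.2780°
y = sin Δλ · cos φ₂ = 0.018739
x = cos φ₁ sin φ₂ − sin φ₁ cos φ₂ cos Δλ = -0.007908
θ = atan2(y, x) = 112.8796° → 112.8796° (mod 360°)

112.9°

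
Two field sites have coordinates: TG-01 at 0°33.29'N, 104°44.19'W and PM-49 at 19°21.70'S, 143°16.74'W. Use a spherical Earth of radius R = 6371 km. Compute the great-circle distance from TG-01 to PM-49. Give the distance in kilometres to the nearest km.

TG-01: φ = +0.55483°, λ = -104.73650°
PM-49: φ = -19.36167°, λ = -143.27900°
Δφ = -19.9165°,  Δλ = -38.5425°
a = sin²(Δφ/2) + cos φ₁ cos φ₂ sin²(Δλ/2) = 0.132667
c = 2·arcsin(√a) = 0.745621 rad = 42.7209°
d = R·c = 6371 × 0.745621 = 4750.4 km

4750 km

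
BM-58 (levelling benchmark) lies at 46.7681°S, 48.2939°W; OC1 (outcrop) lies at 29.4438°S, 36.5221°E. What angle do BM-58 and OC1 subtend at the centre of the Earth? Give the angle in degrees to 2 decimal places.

Δφ = 17.3243°,  Δλ = 84.8160°
a = sin²(Δφ/2) + cos φ₁ cos φ₂ sin²(Δλ/2) = 0.293977
c = 2·arcsin(√a) = 1.146098 rad = 65.6666°

65.67°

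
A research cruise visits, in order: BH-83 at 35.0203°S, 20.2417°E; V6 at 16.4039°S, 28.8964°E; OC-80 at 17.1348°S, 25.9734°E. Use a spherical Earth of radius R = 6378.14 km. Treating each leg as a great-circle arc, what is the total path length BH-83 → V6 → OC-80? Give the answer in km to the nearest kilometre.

2566 km

BH-83→V6: c = 0.351865 rad, d = 2244.25 km
V6→OC-80: c = 0.050484 rad, d = 321.99 km
Total = 2244.25 + 321.99 = 2566.24 km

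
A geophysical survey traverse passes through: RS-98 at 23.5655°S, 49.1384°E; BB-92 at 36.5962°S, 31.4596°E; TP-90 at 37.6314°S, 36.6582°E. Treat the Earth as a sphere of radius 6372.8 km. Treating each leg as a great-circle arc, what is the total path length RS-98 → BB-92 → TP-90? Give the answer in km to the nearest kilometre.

2703 km

RS-98→BB-92: c = 0.349641 rad, d = 2228.19 km
BB-92→TP-90: c = 0.074564 rad, d = 475.18 km
Total = 2228.19 + 475.18 = 2703.38 km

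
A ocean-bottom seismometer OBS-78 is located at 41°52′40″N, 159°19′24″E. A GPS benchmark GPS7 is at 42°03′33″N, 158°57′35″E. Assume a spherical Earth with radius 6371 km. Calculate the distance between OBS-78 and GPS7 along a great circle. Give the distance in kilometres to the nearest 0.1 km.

OBS-78: φ = +41.87778°, λ = +159.32333°
GPS7: φ = +42.05917°, λ = +158.95972°
Δφ = 0.1814°,  Δλ = -0.3636°
a = sin²(Δφ/2) + cos φ₁ cos φ₂ sin²(Δλ/2) = 0.000008
c = 2·arcsin(√a) = 0.005682 rad = 0.3256°
d = R·c = 6371 × 0.005682 = 36.2 km

36.2 km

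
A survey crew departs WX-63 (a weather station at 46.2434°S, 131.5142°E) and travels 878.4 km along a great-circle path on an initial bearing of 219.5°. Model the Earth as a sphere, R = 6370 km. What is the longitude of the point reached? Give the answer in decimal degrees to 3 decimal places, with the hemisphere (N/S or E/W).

123.336°E

δ = d/R = 878.4/6370 = 0.137896 rad
φ₂ = arcsin(sin φ₁ cos δ + cos φ₁ sin δ cos θ)
   = arcsin(-0.72228·0.99051 + 0.69160·0.13746·-0.77162) = -52.07199°
λ₂ = λ₁ + atan2(sin θ sin δ cos φ₁, cos δ − sin φ₁ sin φ₂) = 123.33630°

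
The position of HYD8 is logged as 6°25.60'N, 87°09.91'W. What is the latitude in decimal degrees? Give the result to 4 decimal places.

6.4267°N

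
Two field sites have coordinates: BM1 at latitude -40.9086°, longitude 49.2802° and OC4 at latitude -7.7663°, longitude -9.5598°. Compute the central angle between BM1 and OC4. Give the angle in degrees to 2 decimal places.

61.58°

Δφ = 33.1423°,  Δλ = -58.8400°
a = sin²(Δφ/2) + cos φ₁ cos φ₂ sin²(Δλ/2) = 0.262022
c = 2·arcsin(√a) = 1.074746 rad = 61.5784°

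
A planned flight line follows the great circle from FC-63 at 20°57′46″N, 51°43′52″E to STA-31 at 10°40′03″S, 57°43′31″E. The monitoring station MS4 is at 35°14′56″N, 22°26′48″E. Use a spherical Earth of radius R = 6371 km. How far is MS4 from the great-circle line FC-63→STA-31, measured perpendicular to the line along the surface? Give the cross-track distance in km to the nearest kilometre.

FC-63: φ = +20.96278°, λ = +51.73111°
STA-31: φ = -10.66750°, λ = +57.72528°
MS4: φ = +35.24889°, λ = +22.44667°
δ₁₃ = central angle FC-63→MS4 = 0.512305 rad  (haversine)
θ₁₃ = bearing FC-63→MS4 = 305.421°,  θ₁₂ = bearing FC-63→STA-31 = 168.888°
dₓₜ = R·arcsin(sin δ₁₃ · sin(θ₁₃ − θ₁₂)) = 6371·arcsin(0.49019·sin(136.532°)) = 2191.395 km
|dₓₜ| = 2191.395 km

2191 km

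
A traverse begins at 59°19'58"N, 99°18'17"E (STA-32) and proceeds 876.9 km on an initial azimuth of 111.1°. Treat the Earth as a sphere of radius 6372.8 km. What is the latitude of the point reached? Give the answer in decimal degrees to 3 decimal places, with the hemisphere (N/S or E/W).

55.774°N

STA-32: φ = +59.33278°, λ = +99.30472°
δ = d/R = 876.9/6372.8 = 0.137600 rad
φ₂ = arcsin(sin φ₁ cos δ + cos φ₁ sin δ cos θ)
   = arcsin(0.86014·0.99055 + 0.51005·0.13717·-0.36000) = 55.77427°
λ₂ = λ₁ + atan2(sin θ sin δ cos φ₁, cos δ − sin φ₁ sin φ₂) = 112.45587°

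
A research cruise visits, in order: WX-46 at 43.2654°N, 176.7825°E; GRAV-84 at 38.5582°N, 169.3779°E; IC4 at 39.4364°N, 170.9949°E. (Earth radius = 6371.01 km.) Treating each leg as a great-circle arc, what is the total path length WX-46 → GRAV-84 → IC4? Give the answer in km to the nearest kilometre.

983 km

WX-46→GRAV-84: c = 0.127534 rad, d = 812.52 km
GRAV-84→IC4: c = 0.026758 rad, d = 170.47 km
Total = 812.52 + 170.47 = 982.99 km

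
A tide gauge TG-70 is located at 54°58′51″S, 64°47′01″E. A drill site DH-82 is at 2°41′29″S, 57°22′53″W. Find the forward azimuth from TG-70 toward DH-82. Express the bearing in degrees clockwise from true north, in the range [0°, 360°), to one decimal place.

241.3°

TG-70: φ = -54.98083°, λ = +64.78361°
DH-82: φ = -2.69139°, λ = -57.38139°
Δλ = -122.1650°
y = sin Δλ · cos φ₂ = -0.845585
x = cos φ₁ sin φ₂ − sin φ₁ cos φ₂ cos Δλ = -0.462446
θ = atan2(y, x) = -118.6740° → 241.3260° (mod 360°)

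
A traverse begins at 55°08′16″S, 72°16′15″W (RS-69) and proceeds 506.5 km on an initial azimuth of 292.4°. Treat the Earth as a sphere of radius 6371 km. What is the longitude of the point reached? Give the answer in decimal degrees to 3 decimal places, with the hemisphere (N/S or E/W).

RS-69: φ = -55.13778°, λ = -72.27083°
δ = d/R = 506.5/6371 = 0.079501 rad
φ₂ = arcsin(sin φ₁ cos δ + cos φ₁ sin δ cos θ)
   = arcsin(-0.82053·0.99684 + 0.57160·0.07942·0.38107) = -53.19112°
λ₂ = λ₁ + atan2(sin θ sin δ cos φ₁, cos δ − sin φ₁ sin φ₂) = -79.31005°

79.310°W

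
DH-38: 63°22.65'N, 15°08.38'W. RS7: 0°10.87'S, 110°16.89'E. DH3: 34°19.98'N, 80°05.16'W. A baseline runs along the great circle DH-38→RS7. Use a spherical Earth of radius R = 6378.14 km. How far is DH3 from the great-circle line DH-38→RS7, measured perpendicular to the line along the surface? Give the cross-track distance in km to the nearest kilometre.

2281 km

DH-38: φ = +63.37750°, λ = -15.13967°
RS7: φ = -0.18117°, λ = +110.28150°
DH3: φ = +34.33300°, λ = -80.08600°
δ₁₃ = central angle DH-38→DH3 = 0.848774 rad  (haversine)
θ₁₃ = bearing DH-38→DH3 = 265.424°,  θ₁₂ = bearing DH-38→RS7 = 57.622°
dₓₜ = R·arcsin(sin δ₁₃ · sin(θ₁₃ − θ₁₂)) = 6378.14·arcsin(0.75047·sin(207.801°)) = -2280.815 km
|dₓₜ| = 2280.815 km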